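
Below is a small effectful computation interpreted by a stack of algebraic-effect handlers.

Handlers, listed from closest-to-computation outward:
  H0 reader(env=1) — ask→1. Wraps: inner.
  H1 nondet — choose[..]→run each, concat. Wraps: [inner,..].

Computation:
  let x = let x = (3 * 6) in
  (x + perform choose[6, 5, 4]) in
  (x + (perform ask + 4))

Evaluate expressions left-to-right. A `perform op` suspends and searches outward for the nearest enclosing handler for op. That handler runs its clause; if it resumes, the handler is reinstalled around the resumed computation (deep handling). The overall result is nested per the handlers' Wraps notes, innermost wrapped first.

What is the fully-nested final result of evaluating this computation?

Answer: [29, 28, 27]

Evaluation trace:
choose[6, 5, 4] @ H1
  branch[0] choose=6:
    ask @ H0 ⇒ 1
    H0 returns 29
    H1 returns [29]
  branch[1] choose=5:
    ask @ H0 ⇒ 1
    H0 returns 28
    H1 returns [28]
  branch[2] choose=4:
    ask @ H0 ⇒ 1
    H0 returns 27
    H1 returns [27]
= [29, 28, 27]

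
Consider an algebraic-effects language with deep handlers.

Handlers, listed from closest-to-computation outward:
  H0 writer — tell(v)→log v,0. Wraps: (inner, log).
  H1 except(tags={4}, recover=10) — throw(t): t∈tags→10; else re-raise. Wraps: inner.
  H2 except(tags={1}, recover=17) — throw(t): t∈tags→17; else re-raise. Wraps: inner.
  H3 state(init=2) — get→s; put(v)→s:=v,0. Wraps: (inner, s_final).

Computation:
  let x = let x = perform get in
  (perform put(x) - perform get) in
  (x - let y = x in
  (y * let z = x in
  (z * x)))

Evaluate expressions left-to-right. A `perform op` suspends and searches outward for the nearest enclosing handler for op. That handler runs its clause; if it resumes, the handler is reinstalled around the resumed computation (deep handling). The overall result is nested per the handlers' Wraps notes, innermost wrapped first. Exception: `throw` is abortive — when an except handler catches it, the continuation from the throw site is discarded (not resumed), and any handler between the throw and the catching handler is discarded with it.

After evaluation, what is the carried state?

Evaluation trace:
get @ H3 ⇒ 2
put(2) @ H3 ⇒ s:=2
get @ H3 ⇒ 2
H0 returns (6, ())
H1 returns (6, ())
H2 returns (6, ())
H3 returns ((6, ()), 2)
= ((6, ()), 2)

Answer: 2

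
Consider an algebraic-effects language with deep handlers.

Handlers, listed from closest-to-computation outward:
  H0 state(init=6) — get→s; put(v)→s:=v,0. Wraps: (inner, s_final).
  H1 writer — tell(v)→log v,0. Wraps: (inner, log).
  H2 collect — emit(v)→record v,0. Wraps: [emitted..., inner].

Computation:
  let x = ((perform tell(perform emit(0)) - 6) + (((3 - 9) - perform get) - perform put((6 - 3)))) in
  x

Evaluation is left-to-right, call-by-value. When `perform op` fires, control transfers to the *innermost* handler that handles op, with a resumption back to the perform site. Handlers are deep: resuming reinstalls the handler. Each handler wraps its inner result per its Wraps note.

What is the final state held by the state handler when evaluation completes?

Evaluation trace:
emit(0) @ H2 ⇒ out+=0
tell(0) @ H1 ⇒ log+=0
get @ H0 ⇒ 6
put(3) @ H0 ⇒ s:=3
H0 returns (-18, 3)
H1 returns ((-18, 3), (0))
H2 returns [0, ((-18, 3), (0))]
= [0, ((-18, 3), (0))]

Answer: 3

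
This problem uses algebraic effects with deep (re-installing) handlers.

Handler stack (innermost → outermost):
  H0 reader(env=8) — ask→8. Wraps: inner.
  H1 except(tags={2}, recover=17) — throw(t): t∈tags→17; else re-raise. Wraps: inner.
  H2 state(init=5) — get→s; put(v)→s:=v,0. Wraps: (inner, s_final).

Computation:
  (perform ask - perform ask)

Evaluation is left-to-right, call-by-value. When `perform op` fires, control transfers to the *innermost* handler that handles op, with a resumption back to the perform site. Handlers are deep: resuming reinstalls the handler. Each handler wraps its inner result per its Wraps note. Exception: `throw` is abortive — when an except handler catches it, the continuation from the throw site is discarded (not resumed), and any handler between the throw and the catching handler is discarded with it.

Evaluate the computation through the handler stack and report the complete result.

Answer: (0, 5)

Step-by-step:
ask @ H0 ⇒ 8
ask @ H0 ⇒ 8
H0 returns 0
H1 returns 0
H2 returns (0, 5)
= (0, 5)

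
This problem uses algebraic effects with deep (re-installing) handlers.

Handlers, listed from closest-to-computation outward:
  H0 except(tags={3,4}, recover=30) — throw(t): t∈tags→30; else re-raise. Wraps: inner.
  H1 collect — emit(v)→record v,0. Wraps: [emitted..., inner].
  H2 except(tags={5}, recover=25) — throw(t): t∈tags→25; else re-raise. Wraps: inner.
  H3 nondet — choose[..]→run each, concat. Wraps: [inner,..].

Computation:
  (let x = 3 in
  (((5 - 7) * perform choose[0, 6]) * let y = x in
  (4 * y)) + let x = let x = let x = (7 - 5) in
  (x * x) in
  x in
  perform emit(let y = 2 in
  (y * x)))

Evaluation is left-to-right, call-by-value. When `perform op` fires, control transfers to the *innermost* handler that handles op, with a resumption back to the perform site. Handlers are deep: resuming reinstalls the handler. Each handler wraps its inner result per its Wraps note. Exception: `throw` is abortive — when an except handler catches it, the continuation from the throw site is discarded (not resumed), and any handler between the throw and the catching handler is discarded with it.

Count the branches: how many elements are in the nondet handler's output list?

Answer: 2

Evaluation trace:
choose[0, 6] @ H3
  branch[0] choose=0:
    emit(8) @ H1 ⇒ out+=8
    H0 returns 0
    H1 returns [8, 0]
    H2 returns [8, 0]
    H3 returns [[8, 0]]
  branch[1] choose=6:
    emit(8) @ H1 ⇒ out+=8
    H0 returns -144
    H1 returns [8, -144]
    H2 returns [8, -144]
    H3 returns [[8, -144]]
= [[8, 0], [8, -144]]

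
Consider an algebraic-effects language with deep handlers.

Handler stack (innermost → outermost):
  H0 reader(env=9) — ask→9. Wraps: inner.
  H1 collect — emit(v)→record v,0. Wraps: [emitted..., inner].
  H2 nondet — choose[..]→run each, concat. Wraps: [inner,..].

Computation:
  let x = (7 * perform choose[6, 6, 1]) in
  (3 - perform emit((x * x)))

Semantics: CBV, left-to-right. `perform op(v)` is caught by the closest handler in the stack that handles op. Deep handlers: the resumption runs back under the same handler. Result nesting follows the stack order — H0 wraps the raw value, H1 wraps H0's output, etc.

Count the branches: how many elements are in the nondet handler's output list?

Evaluation trace:
choose[6, 6, 1] @ H2
  branch[0] choose=6:
    emit(1764) @ H1 ⇒ out+=1764
    H0 returns 3
    H1 returns [1764, 3]
    H2 returns [[1764, 3]]
  branch[1] choose=6:
    emit(1764) @ H1 ⇒ out+=1764
    H0 returns 3
    H1 returns [1764, 3]
    H2 returns [[1764, 3]]
  branch[2] choose=1:
    emit(49) @ H1 ⇒ out+=49
    H0 returns 3
    H1 returns [49, 3]
    H2 returns [[49, 3]]
= [[1764, 3], [1764, 3], [49, 3]]

Answer: 3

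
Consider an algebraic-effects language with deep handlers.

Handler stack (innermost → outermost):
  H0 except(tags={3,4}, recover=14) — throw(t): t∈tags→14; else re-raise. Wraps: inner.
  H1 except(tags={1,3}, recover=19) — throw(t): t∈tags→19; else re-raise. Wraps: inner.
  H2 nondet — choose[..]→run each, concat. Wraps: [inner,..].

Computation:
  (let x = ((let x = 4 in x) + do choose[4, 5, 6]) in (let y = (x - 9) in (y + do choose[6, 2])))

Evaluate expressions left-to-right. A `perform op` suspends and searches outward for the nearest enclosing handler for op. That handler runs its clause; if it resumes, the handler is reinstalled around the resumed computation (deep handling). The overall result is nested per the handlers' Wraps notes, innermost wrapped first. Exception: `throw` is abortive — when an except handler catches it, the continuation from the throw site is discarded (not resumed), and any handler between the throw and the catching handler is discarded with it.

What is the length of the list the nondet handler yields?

Evaluation trace:
choose[4, 5, 6] @ H2
  branch[0] choose=4:
    choose[6, 2] @ H2
      branch[0] choose=6:
        H0 returns 5
        H1 returns 5
        H2 returns [5]
      branch[1] choose=2:
        H0 returns 1
        H1 returns 1
        H2 returns [1]
  branch[1] choose=5:
    choose[6, 2] @ H2
      branch[0] choose=6:
        H0 returns 6
        H1 returns 6
        H2 returns [6]
      branch[1] choose=2:
        H0 returns 2
        H1 returns 2
        H2 returns [2]
  branch[2] choose=6:
    choose[6, 2] @ H2
      branch[0] choose=6:
        H0 returns 7
        H1 returns 7
        H2 returns [7]
      branch[1] choose=2:
        H0 returns 3
        H1 returns 3
        H2 returns [3]
= [5, 1, 6, 2, 7, 3]

Answer: 6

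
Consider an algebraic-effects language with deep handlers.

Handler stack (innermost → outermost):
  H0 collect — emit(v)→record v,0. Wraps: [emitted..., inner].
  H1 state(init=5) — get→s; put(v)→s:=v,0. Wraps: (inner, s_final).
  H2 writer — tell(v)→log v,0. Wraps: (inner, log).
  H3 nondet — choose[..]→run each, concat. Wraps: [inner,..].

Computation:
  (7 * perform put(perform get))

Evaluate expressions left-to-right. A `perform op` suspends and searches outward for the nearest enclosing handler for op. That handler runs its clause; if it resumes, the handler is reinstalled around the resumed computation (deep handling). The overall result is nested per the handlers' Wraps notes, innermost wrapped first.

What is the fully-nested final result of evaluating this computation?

Answer: [(([0], 5), ())]

Working:
get @ H1 ⇒ 5
put(5) @ H1 ⇒ s:=5
H0 returns [0]
H1 returns ([0], 5)
H2 returns (([0], 5), ())
H3 returns [(([0], 5), ())]
= [(([0], 5), ())]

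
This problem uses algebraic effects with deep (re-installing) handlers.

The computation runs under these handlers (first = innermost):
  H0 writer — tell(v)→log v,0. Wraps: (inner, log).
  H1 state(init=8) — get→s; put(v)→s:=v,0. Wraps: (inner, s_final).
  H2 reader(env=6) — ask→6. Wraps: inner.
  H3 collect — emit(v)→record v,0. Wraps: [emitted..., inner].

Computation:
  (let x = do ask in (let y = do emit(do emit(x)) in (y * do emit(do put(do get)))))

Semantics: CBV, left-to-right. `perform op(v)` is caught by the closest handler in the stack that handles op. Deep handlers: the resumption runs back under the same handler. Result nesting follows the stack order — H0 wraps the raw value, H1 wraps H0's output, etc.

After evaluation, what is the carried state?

Evaluation trace:
ask @ H2 ⇒ 6
emit(6) @ H3 ⇒ out+=6
emit(0) @ H3 ⇒ out+=0
get @ H1 ⇒ 8
put(8) @ H1 ⇒ s:=8
emit(0) @ H3 ⇒ out+=0
H0 returns (0, ())
H1 returns ((0, ()), 8)
H2 returns ((0, ()), 8)
H3 returns [6, 0, 0, ((0, ()), 8)]
= [6, 0, 0, ((0, ()), 8)]

Answer: 8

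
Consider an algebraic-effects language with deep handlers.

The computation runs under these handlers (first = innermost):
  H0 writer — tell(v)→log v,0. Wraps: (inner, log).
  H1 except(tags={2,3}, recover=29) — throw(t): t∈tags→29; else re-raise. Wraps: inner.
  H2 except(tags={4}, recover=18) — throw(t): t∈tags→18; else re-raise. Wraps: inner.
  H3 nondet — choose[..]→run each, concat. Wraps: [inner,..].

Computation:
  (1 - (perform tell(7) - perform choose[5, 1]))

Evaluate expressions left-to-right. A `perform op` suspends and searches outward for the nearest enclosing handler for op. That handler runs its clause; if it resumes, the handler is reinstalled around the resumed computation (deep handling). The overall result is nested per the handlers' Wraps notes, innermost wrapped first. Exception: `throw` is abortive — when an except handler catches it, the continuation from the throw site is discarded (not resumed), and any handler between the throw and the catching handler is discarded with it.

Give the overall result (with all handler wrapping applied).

Answer: [(6, (7)), (2, (7))]

Working:
tell(7) @ H0 ⇒ log+=7
choose[5, 1] @ H3
  branch[0] choose=5:
    H0 returns (6, (7))
    H1 returns (6, (7))
    H2 returns (6, (7))
    H3 returns [(6, (7))]
  branch[1] choose=1:
    H0 returns (2, (7))
    H1 returns (2, (7))
    H2 returns (2, (7))
    H3 returns [(2, (7))]
= [(6, (7)), (2, (7))]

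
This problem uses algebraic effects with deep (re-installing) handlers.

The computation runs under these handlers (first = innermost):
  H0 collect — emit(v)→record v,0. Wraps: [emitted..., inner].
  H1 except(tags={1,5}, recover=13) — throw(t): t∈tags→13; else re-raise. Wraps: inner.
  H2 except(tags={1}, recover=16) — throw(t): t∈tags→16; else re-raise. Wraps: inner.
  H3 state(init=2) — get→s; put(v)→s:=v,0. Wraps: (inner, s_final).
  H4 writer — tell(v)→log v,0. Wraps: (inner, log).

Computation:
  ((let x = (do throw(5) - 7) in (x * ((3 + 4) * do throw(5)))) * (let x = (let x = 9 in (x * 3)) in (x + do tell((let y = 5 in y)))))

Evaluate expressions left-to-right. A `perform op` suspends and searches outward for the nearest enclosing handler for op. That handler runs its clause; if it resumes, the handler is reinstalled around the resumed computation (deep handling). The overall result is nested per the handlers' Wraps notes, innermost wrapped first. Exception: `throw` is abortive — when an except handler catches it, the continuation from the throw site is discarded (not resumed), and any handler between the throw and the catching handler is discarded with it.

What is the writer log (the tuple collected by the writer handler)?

Answer: ()

Evaluation trace:
throw(5) @ H1 caught ⇒ 13
H2 returns 13
H3 returns (13, 2)
H4 returns ((13, 2), ())
= ((13, 2), ())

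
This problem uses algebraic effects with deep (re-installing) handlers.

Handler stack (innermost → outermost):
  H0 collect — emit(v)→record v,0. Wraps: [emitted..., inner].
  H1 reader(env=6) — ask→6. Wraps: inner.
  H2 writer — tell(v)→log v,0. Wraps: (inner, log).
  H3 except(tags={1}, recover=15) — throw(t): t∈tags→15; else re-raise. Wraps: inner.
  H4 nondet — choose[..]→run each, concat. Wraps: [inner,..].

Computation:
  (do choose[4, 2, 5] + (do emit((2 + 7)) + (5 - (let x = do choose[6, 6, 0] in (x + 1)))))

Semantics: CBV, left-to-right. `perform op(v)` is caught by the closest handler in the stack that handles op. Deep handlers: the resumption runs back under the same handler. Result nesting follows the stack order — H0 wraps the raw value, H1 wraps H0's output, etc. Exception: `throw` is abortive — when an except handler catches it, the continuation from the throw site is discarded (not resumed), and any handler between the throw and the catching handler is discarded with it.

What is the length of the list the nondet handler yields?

Answer: 9

Working:
choose[4, 2, 5] @ H4
  branch[0] choose=4:
    emit(9) @ H0 ⇒ out+=9
    choose[6, 6, 0] @ H4
      branch[0] choose=6:
        H0 returns [9, 2]
        H1 returns [9, 2]
        H2 returns ([9, 2], ())
        H3 returns ([9, 2], ())
        H4 returns [([9, 2], ())]
      branch[1] choose=6:
        H0 returns [9, 2]
        H1 returns [9, 2]
        H2 returns ([9, 2], ())
        H3 returns ([9, 2], ())
        H4 returns [([9, 2], ())]
      branch[2] choose=0:
        H0 returns [9, 8]
        H1 returns [9, 8]
        H2 returns ([9, 8], ())
        H3 returns ([9, 8], ())
        H4 returns [([9, 8], ())]
  branch[1] choose=2:
    emit(9) @ H0 ⇒ out+=9
    choose[6, 6, 0] @ H4
      branch[0] choose=6:
        H0 returns [9, 0]
        H1 returns [9, 0]
        H2 returns ([9, 0], ())
        H3 returns ([9, 0], ())
        H4 returns [([9, 0], ())]
      branch[1] choose=6:
        H0 returns [9, 0]
        H1 returns [9, 0]
        H2 returns ([9, 0], ())
        H3 returns ([9, 0], ())
        H4 returns [([9, 0], ())]
      branch[2] choose=0:
        H0 returns [9, 6]
        H1 returns [9, 6]
        H2 returns ([9, 6], ())
        H3 returns ([9, 6], ())
        H4 returns [([9, 6], ())]
  branch[2] choose=5:
    emit(9) @ H0 ⇒ out+=9
    choose[6, 6, 0] @ H4
      branch[0] choose=6:
        H0 returns [9, 3]
        H1 returns [9, 3]
        H2 returns ([9, 3], ())
        H3 returns ([9, 3], ())
        H4 returns [([9, 3], ())]
      branch[1] choose=6:
        H0 returns [9, 3]
        H1 returns [9, 3]
        H2 returns ([9, 3], ())
        H3 returns ([9, 3], ())
        H4 returns [([9, 3], ())]
      branch[2] choose=0:
        H0 returns [9, 9]
        H1 returns [9, 9]
        H2 returns ([9, 9], ())
        H3 returns ([9, 9], ())
        H4 returns [([9, 9], ())]
= [([9, 2], ()), ([9, 2], ()), ([9, 8], ()), ([9, 0], ()), ([9, 0], ()), ([9, 6], ()), ([9, 3], ()), ([9, 3], ()), ([9, 9], ())]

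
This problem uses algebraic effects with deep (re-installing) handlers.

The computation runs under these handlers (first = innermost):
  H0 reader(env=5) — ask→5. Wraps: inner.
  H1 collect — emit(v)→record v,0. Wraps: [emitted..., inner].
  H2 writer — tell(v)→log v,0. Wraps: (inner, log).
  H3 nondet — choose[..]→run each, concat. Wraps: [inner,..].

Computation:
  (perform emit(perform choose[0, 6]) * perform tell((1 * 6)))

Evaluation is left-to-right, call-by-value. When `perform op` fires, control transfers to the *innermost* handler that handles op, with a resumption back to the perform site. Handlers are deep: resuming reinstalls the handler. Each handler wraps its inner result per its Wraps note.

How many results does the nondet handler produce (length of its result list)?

Working:
choose[0, 6] @ H3
  branch[0] choose=0:
    emit(0) @ H1 ⇒ out+=0
    tell(6) @ H2 ⇒ log+=6
    H0 returns 0
    H1 returns [0, 0]
    H2 returns ([0, 0], (6))
    H3 returns [([0, 0], (6))]
  branch[1] choose=6:
    emit(6) @ H1 ⇒ out+=6
    tell(6) @ H2 ⇒ log+=6
    H0 returns 0
    H1 returns [6, 0]
    H2 returns ([6, 0], (6))
    H3 returns [([6, 0], (6))]
= [([0, 0], (6)), ([6, 0], (6))]

Answer: 2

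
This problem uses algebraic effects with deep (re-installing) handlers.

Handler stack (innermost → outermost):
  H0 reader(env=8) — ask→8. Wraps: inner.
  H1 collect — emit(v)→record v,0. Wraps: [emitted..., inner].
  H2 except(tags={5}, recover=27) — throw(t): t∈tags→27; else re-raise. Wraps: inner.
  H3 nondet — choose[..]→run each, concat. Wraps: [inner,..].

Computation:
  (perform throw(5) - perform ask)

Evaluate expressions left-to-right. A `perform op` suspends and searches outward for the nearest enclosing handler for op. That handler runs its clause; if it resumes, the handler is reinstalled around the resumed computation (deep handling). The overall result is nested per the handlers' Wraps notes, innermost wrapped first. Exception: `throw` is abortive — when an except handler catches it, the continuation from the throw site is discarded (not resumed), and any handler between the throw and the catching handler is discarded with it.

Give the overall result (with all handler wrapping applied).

Answer: [27]

Step-by-step:
throw(5) @ H2 caught ⇒ 27
H3 returns [27]
= [27]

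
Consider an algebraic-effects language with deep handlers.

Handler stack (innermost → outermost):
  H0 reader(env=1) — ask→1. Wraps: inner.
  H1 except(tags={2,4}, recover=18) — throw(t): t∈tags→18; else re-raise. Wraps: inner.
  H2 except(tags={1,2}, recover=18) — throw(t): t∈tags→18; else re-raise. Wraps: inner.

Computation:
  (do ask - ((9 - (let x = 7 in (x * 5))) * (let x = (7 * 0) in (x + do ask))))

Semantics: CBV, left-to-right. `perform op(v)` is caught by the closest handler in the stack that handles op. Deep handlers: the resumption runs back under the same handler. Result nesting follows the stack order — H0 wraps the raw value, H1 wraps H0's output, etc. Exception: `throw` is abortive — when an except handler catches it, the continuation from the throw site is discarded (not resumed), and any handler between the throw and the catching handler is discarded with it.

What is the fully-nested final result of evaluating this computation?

Working:
ask @ H0 ⇒ 1
ask @ H0 ⇒ 1
H0 returns 27
H1 returns 27
H2 returns 27
= 27

Answer: 27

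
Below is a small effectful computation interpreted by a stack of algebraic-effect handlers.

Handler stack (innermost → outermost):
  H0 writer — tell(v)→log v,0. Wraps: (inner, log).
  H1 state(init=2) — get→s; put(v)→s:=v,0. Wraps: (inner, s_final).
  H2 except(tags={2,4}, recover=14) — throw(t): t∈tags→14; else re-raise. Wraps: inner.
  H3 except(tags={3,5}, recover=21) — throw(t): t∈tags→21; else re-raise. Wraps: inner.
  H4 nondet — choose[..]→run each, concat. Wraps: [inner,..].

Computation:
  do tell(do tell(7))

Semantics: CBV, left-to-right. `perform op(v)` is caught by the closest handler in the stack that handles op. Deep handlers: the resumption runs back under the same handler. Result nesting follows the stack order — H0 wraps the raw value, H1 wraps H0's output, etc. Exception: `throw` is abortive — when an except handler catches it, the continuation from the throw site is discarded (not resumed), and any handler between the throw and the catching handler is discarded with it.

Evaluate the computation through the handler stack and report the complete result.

Answer: [((0, (7, 0)), 2)]

Working:
tell(7) @ H0 ⇒ log+=7
tell(0) @ H0 ⇒ log+=0
H0 returns (0, (7, 0))
H1 returns ((0, (7, 0)), 2)
H2 returns ((0, (7, 0)), 2)
H3 returns ((0, (7, 0)), 2)
H4 returns [((0, (7, 0)), 2)]
= [((0, (7, 0)), 2)]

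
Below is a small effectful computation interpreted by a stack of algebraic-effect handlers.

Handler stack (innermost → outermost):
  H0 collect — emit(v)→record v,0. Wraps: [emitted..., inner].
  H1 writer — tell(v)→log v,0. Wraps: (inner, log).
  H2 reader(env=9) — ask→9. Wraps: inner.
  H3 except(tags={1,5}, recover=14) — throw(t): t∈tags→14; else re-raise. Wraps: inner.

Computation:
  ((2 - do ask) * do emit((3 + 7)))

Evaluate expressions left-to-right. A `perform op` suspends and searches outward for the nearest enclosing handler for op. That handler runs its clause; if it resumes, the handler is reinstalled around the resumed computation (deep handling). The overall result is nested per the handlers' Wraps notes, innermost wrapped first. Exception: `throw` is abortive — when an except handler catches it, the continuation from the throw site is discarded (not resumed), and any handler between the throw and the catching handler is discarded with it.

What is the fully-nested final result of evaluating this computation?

Working:
ask @ H2 ⇒ 9
emit(10) @ H0 ⇒ out+=10
H0 returns [10, 0]
H1 returns ([10, 0], ())
H2 returns ([10, 0], ())
H3 returns ([10, 0], ())
= ([10, 0], ())

Answer: ([10, 0], ())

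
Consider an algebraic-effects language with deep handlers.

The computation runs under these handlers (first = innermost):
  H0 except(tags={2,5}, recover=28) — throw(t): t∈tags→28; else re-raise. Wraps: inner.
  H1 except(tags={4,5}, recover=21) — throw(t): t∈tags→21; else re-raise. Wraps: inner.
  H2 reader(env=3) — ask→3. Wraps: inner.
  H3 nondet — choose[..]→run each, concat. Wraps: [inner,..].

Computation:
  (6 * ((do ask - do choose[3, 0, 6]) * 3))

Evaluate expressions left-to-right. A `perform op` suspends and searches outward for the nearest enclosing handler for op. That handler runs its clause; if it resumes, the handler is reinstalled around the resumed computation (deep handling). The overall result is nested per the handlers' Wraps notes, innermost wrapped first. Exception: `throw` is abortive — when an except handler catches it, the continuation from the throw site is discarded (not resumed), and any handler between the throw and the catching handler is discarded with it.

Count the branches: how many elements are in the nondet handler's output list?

Answer: 3

Evaluation trace:
ask @ H2 ⇒ 3
choose[3, 0, 6] @ H3
  branch[0] choose=3:
    H0 returns 0
    H1 returns 0
    H2 returns 0
    H3 returns [0]
  branch[1] choose=0:
    H0 returns 54
    H1 returns 54
    H2 returns 54
    H3 returns [54]
  branch[2] choose=6:
    H0 returns -54
    H1 returns -54
    H2 returns -54
    H3 returns [-54]
= [0, 54, -54]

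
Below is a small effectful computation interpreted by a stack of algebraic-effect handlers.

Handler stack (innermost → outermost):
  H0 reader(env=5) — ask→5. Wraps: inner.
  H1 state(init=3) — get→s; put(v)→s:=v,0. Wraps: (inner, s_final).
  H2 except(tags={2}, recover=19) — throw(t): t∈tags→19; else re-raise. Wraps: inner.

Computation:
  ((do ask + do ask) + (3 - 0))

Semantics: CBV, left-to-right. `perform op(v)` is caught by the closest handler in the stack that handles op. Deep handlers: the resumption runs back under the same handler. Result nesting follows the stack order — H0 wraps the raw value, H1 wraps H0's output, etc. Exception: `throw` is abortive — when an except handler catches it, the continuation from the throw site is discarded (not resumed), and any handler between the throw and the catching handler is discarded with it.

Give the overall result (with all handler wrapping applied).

Evaluation trace:
ask @ H0 ⇒ 5
ask @ H0 ⇒ 5
H0 returns 13
H1 returns (13, 3)
H2 returns (13, 3)
= (13, 3)

Answer: (13, 3)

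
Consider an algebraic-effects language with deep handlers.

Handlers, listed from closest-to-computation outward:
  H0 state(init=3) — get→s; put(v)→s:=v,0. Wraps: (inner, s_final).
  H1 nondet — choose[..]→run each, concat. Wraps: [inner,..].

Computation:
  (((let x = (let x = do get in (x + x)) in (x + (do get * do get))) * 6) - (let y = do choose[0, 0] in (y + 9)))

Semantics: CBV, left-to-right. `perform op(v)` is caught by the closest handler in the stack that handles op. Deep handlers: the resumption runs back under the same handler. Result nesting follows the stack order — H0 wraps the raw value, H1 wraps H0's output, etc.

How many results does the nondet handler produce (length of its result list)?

Evaluation trace:
get @ H0 ⇒ 3
get @ H0 ⇒ 3
get @ H0 ⇒ 3
choose[0, 0] @ H1
  branch[0] choose=0:
    H0 returns (81, 3)
    H1 returns [(81, 3)]
  branch[1] choose=0:
    H0 returns (81, 3)
    H1 returns [(81, 3)]
= [(81, 3), (81, 3)]

Answer: 2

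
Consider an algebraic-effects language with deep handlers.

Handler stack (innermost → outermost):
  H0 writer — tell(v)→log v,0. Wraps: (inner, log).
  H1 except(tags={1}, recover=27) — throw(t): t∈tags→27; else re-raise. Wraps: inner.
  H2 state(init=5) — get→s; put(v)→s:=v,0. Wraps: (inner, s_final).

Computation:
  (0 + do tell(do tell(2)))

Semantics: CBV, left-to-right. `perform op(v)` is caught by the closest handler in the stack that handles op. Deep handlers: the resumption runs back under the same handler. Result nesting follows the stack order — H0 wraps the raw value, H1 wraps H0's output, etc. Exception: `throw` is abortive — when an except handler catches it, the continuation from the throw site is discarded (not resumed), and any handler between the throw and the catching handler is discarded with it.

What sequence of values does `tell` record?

Working:
tell(2) @ H0 ⇒ log+=2
tell(0) @ H0 ⇒ log+=0
H0 returns (0, (2, 0))
H1 returns (0, (2, 0))
H2 returns ((0, (2, 0)), 5)
= ((0, (2, 0)), 5)

Answer: (2, 0)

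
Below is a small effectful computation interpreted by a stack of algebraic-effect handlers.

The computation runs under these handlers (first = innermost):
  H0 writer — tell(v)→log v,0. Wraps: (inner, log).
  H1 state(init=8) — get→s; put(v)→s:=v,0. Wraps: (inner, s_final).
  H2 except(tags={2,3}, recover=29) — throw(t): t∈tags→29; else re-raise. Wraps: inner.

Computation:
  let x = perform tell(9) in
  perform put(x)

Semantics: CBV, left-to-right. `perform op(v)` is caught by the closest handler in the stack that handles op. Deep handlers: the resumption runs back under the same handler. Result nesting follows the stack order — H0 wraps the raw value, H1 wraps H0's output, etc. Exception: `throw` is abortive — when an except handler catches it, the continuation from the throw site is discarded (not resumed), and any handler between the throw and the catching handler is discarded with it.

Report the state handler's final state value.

Answer: 0

Evaluation trace:
tell(9) @ H0 ⇒ log+=9
put(0) @ H1 ⇒ s:=0
H0 returns (0, (9))
H1 returns ((0, (9)), 0)
H2 returns ((0, (9)), 0)
= ((0, (9)), 0)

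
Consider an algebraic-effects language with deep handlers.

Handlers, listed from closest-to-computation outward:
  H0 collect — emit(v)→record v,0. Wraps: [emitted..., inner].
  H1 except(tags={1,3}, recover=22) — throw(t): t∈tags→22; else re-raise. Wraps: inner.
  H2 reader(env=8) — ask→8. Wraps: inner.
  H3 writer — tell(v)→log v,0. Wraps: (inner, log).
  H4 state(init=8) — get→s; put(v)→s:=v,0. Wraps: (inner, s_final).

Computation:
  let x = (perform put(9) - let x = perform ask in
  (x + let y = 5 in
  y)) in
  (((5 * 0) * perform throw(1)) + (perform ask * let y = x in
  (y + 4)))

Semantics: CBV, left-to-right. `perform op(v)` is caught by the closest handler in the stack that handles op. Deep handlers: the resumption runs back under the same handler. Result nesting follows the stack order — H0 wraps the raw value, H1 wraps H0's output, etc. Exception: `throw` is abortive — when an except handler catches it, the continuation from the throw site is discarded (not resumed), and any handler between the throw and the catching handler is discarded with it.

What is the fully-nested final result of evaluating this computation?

Answer: ((22, ()), 9)

Step-by-step:
put(9) @ H4 ⇒ s:=9
ask @ H2 ⇒ 8
throw(1) @ H1 caught ⇒ 22
H2 returns 22
H3 returns (22, ())
H4 returns ((22, ()), 9)
= ((22, ()), 9)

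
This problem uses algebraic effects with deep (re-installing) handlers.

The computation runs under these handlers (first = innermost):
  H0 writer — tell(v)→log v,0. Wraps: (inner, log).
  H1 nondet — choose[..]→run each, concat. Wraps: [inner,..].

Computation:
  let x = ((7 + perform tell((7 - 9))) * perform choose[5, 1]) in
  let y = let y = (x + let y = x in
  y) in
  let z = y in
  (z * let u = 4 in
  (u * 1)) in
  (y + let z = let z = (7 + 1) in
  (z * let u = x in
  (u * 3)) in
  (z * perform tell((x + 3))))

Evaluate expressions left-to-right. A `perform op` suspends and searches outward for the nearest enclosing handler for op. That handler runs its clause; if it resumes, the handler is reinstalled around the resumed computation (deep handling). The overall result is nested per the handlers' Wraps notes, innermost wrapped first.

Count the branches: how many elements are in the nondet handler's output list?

Evaluation trace:
tell(-2) @ H0 ⇒ log+=-2
choose[5, 1] @ H1
  branch[0] choose=5:
    tell(38) @ H0 ⇒ log+=38
    H0 returns (280, (-2, 38))
    H1 returns [(280, (-2, 38))]
  branch[1] choose=1:
    tell(10) @ H0 ⇒ log+=10
    H0 returns (56, (-2, 10))
    H1 returns [(56, (-2, 10))]
= [(280, (-2, 38)), (56, (-2, 10))]

Answer: 2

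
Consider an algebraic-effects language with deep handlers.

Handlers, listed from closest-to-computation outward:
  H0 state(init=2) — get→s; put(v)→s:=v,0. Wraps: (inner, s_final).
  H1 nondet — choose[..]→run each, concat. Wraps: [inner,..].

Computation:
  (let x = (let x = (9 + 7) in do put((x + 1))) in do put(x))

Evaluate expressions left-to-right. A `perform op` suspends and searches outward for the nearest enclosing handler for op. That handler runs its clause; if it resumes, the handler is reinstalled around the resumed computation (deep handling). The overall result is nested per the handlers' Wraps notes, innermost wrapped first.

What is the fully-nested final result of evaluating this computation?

Answer: [(0, 0)]

Step-by-step:
put(17) @ H0 ⇒ s:=17
put(0) @ H0 ⇒ s:=0
H0 returns (0, 0)
H1 returns [(0, 0)]
= [(0, 0)]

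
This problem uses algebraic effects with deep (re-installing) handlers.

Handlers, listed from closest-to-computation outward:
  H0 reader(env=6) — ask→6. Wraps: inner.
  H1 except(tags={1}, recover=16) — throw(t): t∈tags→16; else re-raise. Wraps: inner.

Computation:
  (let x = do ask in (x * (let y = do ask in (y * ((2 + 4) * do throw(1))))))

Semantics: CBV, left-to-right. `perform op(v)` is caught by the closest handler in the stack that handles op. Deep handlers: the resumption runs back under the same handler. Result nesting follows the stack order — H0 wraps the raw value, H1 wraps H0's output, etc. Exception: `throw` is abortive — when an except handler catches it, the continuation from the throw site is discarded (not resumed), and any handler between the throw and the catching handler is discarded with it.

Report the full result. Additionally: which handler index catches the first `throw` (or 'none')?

Answer: 16 ; first throw caught by: H1

Working:
ask @ H0 ⇒ 6
ask @ H0 ⇒ 6
throw(1) @ H1 caught ⇒ 16
= 16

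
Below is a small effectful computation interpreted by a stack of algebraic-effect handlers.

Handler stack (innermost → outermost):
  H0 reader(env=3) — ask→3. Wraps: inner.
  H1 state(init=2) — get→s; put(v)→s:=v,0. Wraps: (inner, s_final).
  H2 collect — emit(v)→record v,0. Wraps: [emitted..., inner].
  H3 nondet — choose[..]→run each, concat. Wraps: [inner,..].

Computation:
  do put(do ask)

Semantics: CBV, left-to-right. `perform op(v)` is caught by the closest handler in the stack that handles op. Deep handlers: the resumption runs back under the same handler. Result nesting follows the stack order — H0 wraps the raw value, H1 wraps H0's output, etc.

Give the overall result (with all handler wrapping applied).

Evaluation trace:
ask @ H0 ⇒ 3
put(3) @ H1 ⇒ s:=3
H0 returns 0
H1 returns (0, 3)
H2 returns [(0, 3)]
H3 returns [[(0, 3)]]
= [[(0, 3)]]

Answer: [[(0, 3)]]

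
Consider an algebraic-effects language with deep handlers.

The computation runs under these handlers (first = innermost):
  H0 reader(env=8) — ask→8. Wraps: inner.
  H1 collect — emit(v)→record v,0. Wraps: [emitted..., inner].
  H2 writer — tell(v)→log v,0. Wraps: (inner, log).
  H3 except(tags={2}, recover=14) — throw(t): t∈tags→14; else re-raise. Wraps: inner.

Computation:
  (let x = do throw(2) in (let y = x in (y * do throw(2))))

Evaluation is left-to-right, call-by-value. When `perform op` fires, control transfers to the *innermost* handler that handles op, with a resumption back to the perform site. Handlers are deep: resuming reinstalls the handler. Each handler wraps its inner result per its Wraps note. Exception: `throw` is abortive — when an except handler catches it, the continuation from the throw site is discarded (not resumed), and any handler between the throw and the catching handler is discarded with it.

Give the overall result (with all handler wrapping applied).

Step-by-step:
throw(2) @ H3 caught ⇒ 14
= 14

Answer: 14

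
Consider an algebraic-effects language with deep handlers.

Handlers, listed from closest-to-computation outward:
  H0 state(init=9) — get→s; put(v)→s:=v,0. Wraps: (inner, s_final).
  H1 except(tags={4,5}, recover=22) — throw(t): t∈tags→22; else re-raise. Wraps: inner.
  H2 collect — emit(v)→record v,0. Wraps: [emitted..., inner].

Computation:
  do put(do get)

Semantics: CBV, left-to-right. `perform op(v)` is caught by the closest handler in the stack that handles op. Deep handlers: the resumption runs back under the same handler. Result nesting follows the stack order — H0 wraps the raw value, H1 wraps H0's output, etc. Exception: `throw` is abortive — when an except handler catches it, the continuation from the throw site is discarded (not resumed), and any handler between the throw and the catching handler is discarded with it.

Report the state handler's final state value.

Working:
get @ H0 ⇒ 9
put(9) @ H0 ⇒ s:=9
H0 returns (0, 9)
H1 returns (0, 9)
H2 returns [(0, 9)]
= [(0, 9)]

Answer: 9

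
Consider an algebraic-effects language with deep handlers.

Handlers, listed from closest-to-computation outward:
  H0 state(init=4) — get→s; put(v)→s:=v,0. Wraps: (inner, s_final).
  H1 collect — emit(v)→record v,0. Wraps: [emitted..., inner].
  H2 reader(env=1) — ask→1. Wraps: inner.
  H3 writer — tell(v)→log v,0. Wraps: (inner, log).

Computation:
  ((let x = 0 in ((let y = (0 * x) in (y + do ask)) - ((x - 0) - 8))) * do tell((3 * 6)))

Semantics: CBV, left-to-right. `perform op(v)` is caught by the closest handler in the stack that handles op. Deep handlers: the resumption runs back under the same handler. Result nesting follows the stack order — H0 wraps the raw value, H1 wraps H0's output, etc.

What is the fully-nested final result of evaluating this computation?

Step-by-step:
ask @ H2 ⇒ 1
tell(18) @ H3 ⇒ log+=18
H0 returns (0, 4)
H1 returns [(0, 4)]
H2 returns [(0, 4)]
H3 returns ([(0, 4)], (18))
= ([(0, 4)], (18))

Answer: ([(0, 4)], (18))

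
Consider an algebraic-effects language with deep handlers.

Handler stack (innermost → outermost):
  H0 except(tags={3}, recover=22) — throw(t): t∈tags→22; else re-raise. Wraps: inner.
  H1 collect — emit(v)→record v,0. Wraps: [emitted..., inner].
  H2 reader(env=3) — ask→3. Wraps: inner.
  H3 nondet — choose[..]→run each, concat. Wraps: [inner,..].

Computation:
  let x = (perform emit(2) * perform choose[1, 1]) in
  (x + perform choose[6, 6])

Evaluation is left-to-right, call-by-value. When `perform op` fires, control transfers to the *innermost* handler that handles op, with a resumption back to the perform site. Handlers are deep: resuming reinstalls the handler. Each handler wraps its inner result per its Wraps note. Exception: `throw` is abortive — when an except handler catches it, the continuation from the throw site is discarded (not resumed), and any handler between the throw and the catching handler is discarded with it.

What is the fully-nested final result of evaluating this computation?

Working:
emit(2) @ H1 ⇒ out+=2
choose[1, 1] @ H3
  branch[0] choose=1:
    choose[6, 6] @ H3
      branch[0] choose=6:
        H0 returns 6
        H1 returns [2, 6]
        H2 returns [2, 6]
        H3 returns [[2, 6]]
      branch[1] choose=6:
        H0 returns 6
        H1 returns [2, 6]
        H2 returns [2, 6]
        H3 returns [[2, 6]]
  branch[1] choose=1:
    choose[6, 6] @ H3
      branch[0] choose=6:
        H0 returns 6
        H1 returns [2, 6]
        H2 returns [2, 6]
        H3 returns [[2, 6]]
      branch[1] choose=6:
        H0 returns 6
        H1 returns [2, 6]
        H2 returns [2, 6]
        H3 returns [[2, 6]]
= [[2, 6], [2, 6], [2, 6], [2, 6]]

Answer: [[2, 6], [2, 6], [2, 6], [2, 6]]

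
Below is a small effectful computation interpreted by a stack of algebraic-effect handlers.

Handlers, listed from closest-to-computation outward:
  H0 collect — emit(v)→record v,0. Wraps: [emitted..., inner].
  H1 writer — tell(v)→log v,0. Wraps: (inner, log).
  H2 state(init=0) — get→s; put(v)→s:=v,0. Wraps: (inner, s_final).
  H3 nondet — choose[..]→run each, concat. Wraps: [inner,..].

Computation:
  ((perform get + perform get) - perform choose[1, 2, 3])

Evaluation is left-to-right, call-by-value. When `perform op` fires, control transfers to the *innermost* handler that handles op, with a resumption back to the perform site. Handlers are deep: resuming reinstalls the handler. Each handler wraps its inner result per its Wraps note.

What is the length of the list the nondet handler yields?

Step-by-step:
get @ H2 ⇒ 0
get @ H2 ⇒ 0
choose[1, 2, 3] @ H3
  branch[0] choose=1:
    H0 returns [-1]
    H1 returns ([-1], ())
    H2 returns (([-1], ()), 0)
    H3 returns [(([-1], ()), 0)]
  branch[1] choose=2:
    H0 returns [-2]
    H1 returns ([-2], ())
    H2 returns (([-2], ()), 0)
    H3 returns [(([-2], ()), 0)]
  branch[2] choose=3:
    H0 returns [-3]
    H1 returns ([-3], ())
    H2 returns (([-3], ()), 0)
    H3 returns [(([-3], ()), 0)]
= [(([-1], ()), 0), (([-2], ()), 0), (([-3], ()), 0)]

Answer: 3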